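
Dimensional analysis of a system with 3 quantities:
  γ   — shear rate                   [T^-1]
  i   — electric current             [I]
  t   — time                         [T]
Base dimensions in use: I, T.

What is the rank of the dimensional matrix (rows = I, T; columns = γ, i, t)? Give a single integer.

2

Dimensional matrix (I×T by γ×i×t):
  I: [ 0  1  0]
  T: [-1  0  1]
Echelon form has 2 nonzero rows (pivots: γ,i)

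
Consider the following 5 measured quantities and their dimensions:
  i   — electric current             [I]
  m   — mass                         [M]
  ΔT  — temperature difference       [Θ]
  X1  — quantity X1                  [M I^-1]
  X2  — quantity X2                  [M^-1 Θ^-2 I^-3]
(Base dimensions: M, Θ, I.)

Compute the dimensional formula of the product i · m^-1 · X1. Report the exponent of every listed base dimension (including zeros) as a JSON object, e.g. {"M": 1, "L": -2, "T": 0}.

{"M": 0, "Θ": 0, "I": 0}

Write exponents as rows M,Θ,I / cols i,m,ΔT,X1,X2:
  M: [ 0  1  0  1 -1]
  Θ: [ 0  0  1  0 -2]
  I: [ 1  0  0 -1 -3]
  [M]: (1)·0+(-1)·1+(1)·1 = 0
  [Θ]: (1)·0+(-1)·0+(1)·0 = 0
  [I]: (1)·1+(-1)·0+(1)·-1 = 0
⇒ 1 (dimensionless)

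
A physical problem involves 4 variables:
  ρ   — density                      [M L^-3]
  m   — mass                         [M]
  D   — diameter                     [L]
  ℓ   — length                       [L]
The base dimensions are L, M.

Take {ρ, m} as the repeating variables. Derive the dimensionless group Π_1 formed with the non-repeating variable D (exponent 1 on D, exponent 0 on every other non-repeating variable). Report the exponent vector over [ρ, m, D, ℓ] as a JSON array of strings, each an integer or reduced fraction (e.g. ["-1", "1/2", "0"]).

Exponent matrix [L,M] × [ρ,m,D,ℓ]:
  L: [-3  0  1  1]
  M: [ 1  1  0  0]
Echelon form has 2 nonzero rows (pivots: ρ,m)
Repeat: ρ,m; free: D,ℓ
RREF:
  r0: [   1    0 -1/3 -1/3]
  r1: [   0    1  1/3  1/3]
Fix exponent of D at 1, ℓ at 0; solve each RREF row for its pivot's exponent:
  r0: exp(ρ) + (-1/3)·1 = 0 ⇒ exp(ρ) = 1/3
  r1: exp(m) + (1/3)·1 = 0 ⇒ exp(m) = -1/3
Π_1 = ρ^(1/3) · m^(-1/3) · D

["1/3", "-1/3", "1", "0"]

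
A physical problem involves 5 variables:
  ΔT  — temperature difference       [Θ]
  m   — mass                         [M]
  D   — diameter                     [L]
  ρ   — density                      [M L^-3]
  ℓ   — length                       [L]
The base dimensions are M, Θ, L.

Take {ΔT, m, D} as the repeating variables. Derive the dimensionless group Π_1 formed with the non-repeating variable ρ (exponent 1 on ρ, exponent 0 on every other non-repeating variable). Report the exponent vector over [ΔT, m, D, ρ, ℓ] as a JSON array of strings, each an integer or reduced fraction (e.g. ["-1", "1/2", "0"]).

["0", "-1", "3", "1", "0"]

Dimensional matrix (M×Θ×L by ΔT×m×D×ρ×ℓ):
  M: [ 0  1  0  1  0]
  Θ: [ 1  0  0  0  0]
  L: [ 0  0  1 -3  1]
RREF → pivots at {ΔT,m,D} ⇒ r = 3
Pivot set = {ΔT,m,D}, free = {ρ,ℓ}
RREF:
  r0: [   1    0    0    0    0]
  r1: [   0    1    0    1    0]
  r2: [   0    0    1   -3    1]
Fix exponent of ρ at 1, ℓ at 0; solve each RREF row for its pivot's exponent:
  r0: exp(ΔT) + (0)·1 = 0 ⇒ exp(ΔT) = 0
  r1: exp(m) + (1)·1 = 0 ⇒ exp(m) = -1
  r2: exp(D) + (-3)·1 = 0 ⇒ exp(D) = 3
Π_1 = m^-1 · D^3 · ρ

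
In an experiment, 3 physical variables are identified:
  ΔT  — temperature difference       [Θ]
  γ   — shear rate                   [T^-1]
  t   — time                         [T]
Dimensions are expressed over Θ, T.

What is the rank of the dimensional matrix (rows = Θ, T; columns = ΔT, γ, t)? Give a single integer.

2

Dimensional matrix (Θ×T by ΔT×γ×t):
  Θ: [ 1  0  0]
  T: [ 0 -1  1]
RREF → pivots at {ΔT,γ} ⇒ r = 2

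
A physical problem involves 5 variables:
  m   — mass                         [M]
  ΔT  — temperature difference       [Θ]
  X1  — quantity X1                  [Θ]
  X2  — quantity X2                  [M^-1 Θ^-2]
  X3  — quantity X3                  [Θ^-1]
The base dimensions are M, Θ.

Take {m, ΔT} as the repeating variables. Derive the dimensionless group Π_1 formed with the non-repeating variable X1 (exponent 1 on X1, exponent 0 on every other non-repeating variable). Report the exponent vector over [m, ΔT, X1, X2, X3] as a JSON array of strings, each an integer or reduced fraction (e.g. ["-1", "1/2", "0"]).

Write exponents as rows M,Θ / cols m,ΔT,X1,X2,X3:
  M: [ 1  0  0 -1  0]
  Θ: [ 0  1  1 -2 -1]
Echelon form has 2 nonzero rows (pivots: m,ΔT)
Repeat: m,ΔT; free: X1,X2,X3
RREF:
  r0: [   1    0    0   -1    0]
  r1: [   0    1    1   -2   -1]
Fix exponent of X1 at 1, X2 at 0, X3 at 0; solve each RREF row for its pivot's exponent:
  r0: exp(m) + (0)·1 = 0 ⇒ exp(m) = 0
  r1: exp(ΔT) + (1)·1 = 0 ⇒ exp(ΔT) = -1
Π_1 = ΔT^-1 · X1

["0", "-1", "1", "0", "0"]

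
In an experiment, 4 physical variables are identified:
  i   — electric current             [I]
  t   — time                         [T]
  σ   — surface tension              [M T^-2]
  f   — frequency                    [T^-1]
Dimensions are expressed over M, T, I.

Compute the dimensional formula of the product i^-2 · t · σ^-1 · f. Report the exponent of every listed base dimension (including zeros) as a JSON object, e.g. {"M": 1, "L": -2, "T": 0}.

{"M": -1, "T": 2, "I": -2}

Write exponents as rows M,T,I / cols i,t,σ,f:
  M: [ 0  0  1  0]
  T: [ 0  1 -2 -1]
  I: [ 1  0  0  0]
  [M]: (-2)·0+(1)·0+(-1)·1+(1)·0 = -1
  [T]: (-2)·0+(1)·1+(-1)·-2+(1)·-1 = 2
  [I]: (-2)·1+(1)·0+(-1)·0+(1)·0 = -2
⇒ M^-1 T^2 I^-2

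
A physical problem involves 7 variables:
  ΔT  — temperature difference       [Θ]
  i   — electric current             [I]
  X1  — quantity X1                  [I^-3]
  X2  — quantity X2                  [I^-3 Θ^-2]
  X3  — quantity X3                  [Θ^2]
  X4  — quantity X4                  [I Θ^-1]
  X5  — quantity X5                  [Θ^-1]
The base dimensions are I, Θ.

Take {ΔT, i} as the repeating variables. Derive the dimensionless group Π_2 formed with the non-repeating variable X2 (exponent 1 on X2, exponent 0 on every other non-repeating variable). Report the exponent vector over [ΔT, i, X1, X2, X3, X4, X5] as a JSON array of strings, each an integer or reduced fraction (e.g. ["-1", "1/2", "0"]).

Exponent matrix [I,Θ] × [ΔT,i,X1,X2,X3,X4,X5]:
  I: [ 0  1 -3 -3  0  1  0]
  Θ: [ 1  0  0 -2  2 -1 -1]
Echelon form has 2 nonzero rows (pivots: ΔT,i)
Pivot set = {ΔT,i}, free = {X1,X2,X3,X4,X5}
RREF:
  r0: [   1    0    0   -2    2   -1   -1]
  r1: [   0    1   -3   -3    0    1    0]
Fix exponent of X2 at 1, X1 at 0, X3 at 0, X4 at 0, X5 at 0; solve each RREF row for its pivot's exponent:
  r0: exp(ΔT) + (-2)·1 = 0 ⇒ exp(ΔT) = 2
  r1: exp(i) + (-3)·1 = 0 ⇒ exp(i) = 3
Π_2 = ΔT^2 · i^3 · X2

["2", "3", "0", "1", "0", "0", "0"]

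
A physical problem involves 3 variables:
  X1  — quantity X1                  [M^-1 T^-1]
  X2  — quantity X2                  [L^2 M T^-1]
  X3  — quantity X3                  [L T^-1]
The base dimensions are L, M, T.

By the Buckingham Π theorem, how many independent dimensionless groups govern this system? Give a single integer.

Dimensional matrix (L×M×T by X1×X2×X3):
  L: [ 0  2  1]
  M: [-1  1  0]
  T: [-1 -1 -1]
RREF → pivots at {X1,X2} ⇒ r = 2
n=3, r=2 ⇒ 1 dimensionless group

1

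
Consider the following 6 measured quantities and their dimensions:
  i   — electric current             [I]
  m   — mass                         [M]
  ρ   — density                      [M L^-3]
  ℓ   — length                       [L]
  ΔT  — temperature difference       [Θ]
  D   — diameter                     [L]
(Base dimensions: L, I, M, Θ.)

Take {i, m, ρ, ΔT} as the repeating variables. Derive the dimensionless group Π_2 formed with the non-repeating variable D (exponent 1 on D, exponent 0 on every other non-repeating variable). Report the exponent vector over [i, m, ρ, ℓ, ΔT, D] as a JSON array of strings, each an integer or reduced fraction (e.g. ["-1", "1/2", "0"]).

Exponent matrix [L,I,M,Θ] × [i,m,ρ,ℓ,ΔT,D]:
  L: [ 0  0 -3  1  0  1]
  I: [ 1  0  0  0  0  0]
  M: [ 0  1  1  0  0  0]
  Θ: [ 0  0  0  0  1  0]
Row reduction gives pivot columns i,m,ρ,ΔT; rank = 4
Pivot set = {i,m,ρ,ΔT}, free = {ℓ,D}
RREF:
  r0: [   1    0    0    0    0    0]
  r1: [   0    1    0  1/3    0  1/3]
  r2: [   0    0    1 -1/3    0 -1/3]
  r3: [   0    0    0    0    1    0]
Fix exponent of D at 1, ℓ at 0; solve each RREF row for its pivot's exponent:
  r0: exp(i) + (0)·1 = 0 ⇒ exp(i) = 0
  r1: exp(m) + (1/3)·1 = 0 ⇒ exp(m) = -1/3
  r2: exp(ρ) + (-1/3)·1 = 0 ⇒ exp(ρ) = 1/3
  r3: exp(ΔT) + (0)·1 = 0 ⇒ exp(ΔT) = 0
Π_2 = m^(-1/3) · ρ^(1/3) · D

["0", "-1/3", "1/3", "0", "0", "1"]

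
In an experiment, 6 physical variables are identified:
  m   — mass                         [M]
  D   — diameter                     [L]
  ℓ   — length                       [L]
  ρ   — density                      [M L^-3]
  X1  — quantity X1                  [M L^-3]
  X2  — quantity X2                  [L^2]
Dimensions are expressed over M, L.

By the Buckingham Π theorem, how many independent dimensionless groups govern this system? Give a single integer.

4

Dimensional matrix (M×L by m×D×ℓ×ρ×X1×X2):
  M: [ 1  0  0  1  1  0]
  L: [ 0  1  1 -3 -3  2]
Echelon form has 2 nonzero rows (pivots: m,D)
Π count = n − r = 6 − 2 = 4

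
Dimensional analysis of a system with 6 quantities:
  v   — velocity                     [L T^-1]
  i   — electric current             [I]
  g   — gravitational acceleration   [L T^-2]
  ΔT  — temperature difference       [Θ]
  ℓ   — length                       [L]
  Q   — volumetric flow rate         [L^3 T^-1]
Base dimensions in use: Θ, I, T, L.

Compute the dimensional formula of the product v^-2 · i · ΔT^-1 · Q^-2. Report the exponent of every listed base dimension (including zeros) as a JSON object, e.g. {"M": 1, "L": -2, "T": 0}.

Exponent matrix [Θ,I,T,L] × [v,i,g,ΔT,ℓ,Q]:
  Θ: [ 0  0  0  1  0  0]
  I: [ 0  1  0  0  0  0]
  T: [-1  0 -2  0  0 -1]
  L: [ 1  0  1  0  1  3]
  [Θ]: (-2)·0+(1)·0+(-1)·1+(-2)·0 = -1
  [I]: (-2)·0+(1)·1+(-1)·0+(-2)·0 = 1
  [T]: (-2)·-1+(1)·0+(-1)·0+(-2)·-1 = 4
  [L]: (-2)·1+(1)·0+(-1)·0+(-2)·3 = -8
⇒ Θ^-1 I T^4 L^-8

{"Θ": -1, "I": 1, "T": 4, "L": -8}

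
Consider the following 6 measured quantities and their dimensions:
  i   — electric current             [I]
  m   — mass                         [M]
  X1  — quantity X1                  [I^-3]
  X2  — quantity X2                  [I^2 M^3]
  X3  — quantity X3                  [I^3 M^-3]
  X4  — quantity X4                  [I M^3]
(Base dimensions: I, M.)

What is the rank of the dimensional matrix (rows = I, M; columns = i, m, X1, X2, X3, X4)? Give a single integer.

Dimensional matrix (I×M by i×m×X1×X2×X3×X4):
  I: [ 1  0 -3  2  3  1]
  M: [ 0  1  0  3 -3  3]
RREF → pivots at {i,m} ⇒ r = 2

2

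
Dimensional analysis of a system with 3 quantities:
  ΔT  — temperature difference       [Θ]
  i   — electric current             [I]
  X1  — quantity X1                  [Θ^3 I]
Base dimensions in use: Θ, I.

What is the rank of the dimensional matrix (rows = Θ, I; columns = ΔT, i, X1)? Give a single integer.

2

Dimensional matrix (Θ×I by ΔT×i×X1):
  Θ: [ 1  0  3]
  I: [ 0  1  1]
Row reduction gives pivot columns ΔT,i; rank = 2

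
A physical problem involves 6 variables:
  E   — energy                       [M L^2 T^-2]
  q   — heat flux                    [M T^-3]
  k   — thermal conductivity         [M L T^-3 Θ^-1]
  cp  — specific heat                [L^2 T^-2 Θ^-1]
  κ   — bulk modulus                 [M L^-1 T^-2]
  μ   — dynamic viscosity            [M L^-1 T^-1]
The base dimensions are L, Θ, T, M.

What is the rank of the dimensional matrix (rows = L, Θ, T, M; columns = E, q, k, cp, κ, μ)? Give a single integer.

Dimensional matrix (L×Θ×T×M by E×q×k×cp×κ×μ):
  L: [ 2  0  1  2 -1 -1]
  Θ: [ 0  0 -1 -1  0  0]
  T: [-2 -3 -3 -2 -2 -1]
  M: [ 1  1  1  0  1  1]
Echelon form has 4 nonzero rows (pivots: E,q,k,cp)

4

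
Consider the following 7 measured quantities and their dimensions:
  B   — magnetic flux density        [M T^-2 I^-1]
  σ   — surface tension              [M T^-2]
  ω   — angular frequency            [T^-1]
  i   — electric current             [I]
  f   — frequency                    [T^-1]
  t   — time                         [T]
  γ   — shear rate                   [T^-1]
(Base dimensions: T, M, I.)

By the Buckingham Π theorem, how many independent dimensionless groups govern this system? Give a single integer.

Write exponents as rows T,M,I / cols B,σ,ω,i,f,t,γ:
  T: [-2 -2 -1  0 -1  1 -1]
  M: [ 1  1  0  0  0  0  0]
  I: [-1  0  0  1  0  0  0]
RREF → pivots at {B,σ,ω} ⇒ r = 3
Π count = n − r = 7 − 3 = 4

4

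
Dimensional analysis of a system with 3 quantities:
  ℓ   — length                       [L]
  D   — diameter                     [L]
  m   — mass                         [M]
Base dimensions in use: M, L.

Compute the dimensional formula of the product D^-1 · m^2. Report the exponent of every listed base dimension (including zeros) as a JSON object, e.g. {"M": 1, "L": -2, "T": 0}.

{"M": 2, "L": -1}

Dimensional matrix (M×L by ℓ×D×m):
  M: [ 0  0  1]
  L: [ 1  1  0]
  [M]: (-1)·0+(2)·1 = 2
  [L]: (-1)·1+(2)·0 = -1
⇒ M^2 L^-1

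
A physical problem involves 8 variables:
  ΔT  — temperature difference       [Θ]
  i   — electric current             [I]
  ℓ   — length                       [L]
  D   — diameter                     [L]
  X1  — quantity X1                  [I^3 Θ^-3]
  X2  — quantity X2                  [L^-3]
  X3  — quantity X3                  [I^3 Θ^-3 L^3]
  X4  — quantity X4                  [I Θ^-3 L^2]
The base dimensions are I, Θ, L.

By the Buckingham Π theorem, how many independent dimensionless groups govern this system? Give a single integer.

5

Exponent matrix [I,Θ,L] × [ΔT,i,ℓ,D,X1,X2,X3,X4]:
  I: [ 0  1  0  0  3  0  3  1]
  Θ: [ 1  0  0  0 -3  0 -3 -3]
  L: [ 0  0  1  1  0 -3  3  2]
Row reduction gives pivot columns ΔT,i,ℓ; rank = 3
8 vars − rank 3 = 5 Π groups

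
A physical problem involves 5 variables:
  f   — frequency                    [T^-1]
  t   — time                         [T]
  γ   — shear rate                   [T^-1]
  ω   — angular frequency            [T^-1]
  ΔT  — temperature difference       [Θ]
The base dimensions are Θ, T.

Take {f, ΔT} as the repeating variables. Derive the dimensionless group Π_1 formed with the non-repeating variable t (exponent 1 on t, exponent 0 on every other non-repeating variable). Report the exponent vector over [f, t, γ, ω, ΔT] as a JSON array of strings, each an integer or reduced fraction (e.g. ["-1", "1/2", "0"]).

["1", "1", "0", "0", "0"]

Write exponents as rows Θ,T / cols f,t,γ,ω,ΔT:
  Θ: [ 0  0  0  0  1]
  T: [-1  1 -1 -1  0]
Echelon form has 2 nonzero rows (pivots: f,ΔT)
Repeat: f,ΔT; free: t,γ,ω
RREF:
  r0: [   1   -1    1    1    0]
  r1: [   0    0    0    0    1]
Fix exponent of t at 1, γ at 0, ω at 0; solve each RREF row for its pivot's exponent:
  r0: exp(f) + (-1)·1 = 0 ⇒ exp(f) = 1
  r1: exp(ΔT) + (0)·1 = 0 ⇒ exp(ΔT) = 0
Π_1 = f · t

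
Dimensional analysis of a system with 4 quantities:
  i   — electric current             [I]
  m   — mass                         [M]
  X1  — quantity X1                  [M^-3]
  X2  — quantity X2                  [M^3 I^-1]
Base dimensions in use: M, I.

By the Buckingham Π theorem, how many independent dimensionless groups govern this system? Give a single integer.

2

Exponent matrix [M,I] × [i,m,X1,X2]:
  M: [ 0  1 -3  3]
  I: [ 1  0  0 -1]
RREF → pivots at {i,m} ⇒ r = 2
4 vars − rank 2 = 2 Π groups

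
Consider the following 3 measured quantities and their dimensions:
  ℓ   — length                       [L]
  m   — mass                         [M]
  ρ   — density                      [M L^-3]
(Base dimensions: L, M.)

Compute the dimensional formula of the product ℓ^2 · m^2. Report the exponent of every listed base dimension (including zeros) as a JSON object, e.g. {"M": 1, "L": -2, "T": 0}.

Write exponents as rows L,M / cols ℓ,m,ρ:
  L: [ 1  0 -3]
  M: [ 0  1  1]
  [L]: (2)·1+(2)·0 = 2
  [M]: (2)·0+(2)·1 = 2
⇒ L^2 M^2

{"L": 2, "M": 2}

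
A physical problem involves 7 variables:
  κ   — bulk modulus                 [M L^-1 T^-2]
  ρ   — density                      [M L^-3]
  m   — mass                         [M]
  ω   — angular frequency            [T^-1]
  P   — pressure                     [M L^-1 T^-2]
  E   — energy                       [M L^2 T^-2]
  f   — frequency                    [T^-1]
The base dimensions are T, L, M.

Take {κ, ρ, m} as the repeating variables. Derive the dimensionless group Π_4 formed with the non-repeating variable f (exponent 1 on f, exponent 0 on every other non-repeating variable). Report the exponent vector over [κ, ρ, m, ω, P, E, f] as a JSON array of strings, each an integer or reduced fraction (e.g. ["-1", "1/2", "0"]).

Write exponents as rows T,L,M / cols κ,ρ,m,ω,P,E,f:
  T: [-2  0  0 -1 -2 -2 -1]
  L: [-1 -3  0  0 -1  2  0]
  M: [ 1  1  1  0  1  1  0]
Echelon form has 3 nonzero rows (pivots: κ,ρ,m)
Repeat: κ,ρ,m; free: ω,P,E,f
RREF:
  r0: [   1    0    0  1/2    1    1  1/2]
  r1: [   0    1    0 -1/6    0   -1 -1/6]
  r2: [   0    0    1 -1/3    0    1 -1/3]
Fix exponent of f at 1, ω at 0, P at 0, E at 0; solve each RREF row for its pivot's exponent:
  r0: exp(κ) + (1/2)·1 = 0 ⇒ exp(κ) = -1/2
  r1: exp(ρ) + (-1/6)·1 = 0 ⇒ exp(ρ) = 1/6
  r2: exp(m) + (-1/3)·1 = 0 ⇒ exp(m) = 1/3
Π_4 = κ^(-1/2) · ρ^(1/6) · m^(1/3) · f

["-1/2", "1/6", "1/3", "0", "0", "0", "1"]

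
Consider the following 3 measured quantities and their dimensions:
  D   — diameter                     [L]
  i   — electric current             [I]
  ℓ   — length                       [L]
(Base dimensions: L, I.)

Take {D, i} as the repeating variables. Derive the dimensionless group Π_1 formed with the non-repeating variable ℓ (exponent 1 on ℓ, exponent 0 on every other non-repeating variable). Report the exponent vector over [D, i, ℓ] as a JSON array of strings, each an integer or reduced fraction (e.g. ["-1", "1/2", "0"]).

["-1", "0", "1"]

Write exponents as rows L,I / cols D,i,ℓ:
  L: [ 1  0  1]
  I: [ 0  1  0]
RREF → pivots at {D,i} ⇒ r = 2
Pivot set = {D,i}, free = {ℓ}
RREF:
  r0: [   1    0    1]
  r1: [   0    1    0]
Fix exponent of ℓ at 1; solve each RREF row for its pivot's exponent:
  r0: exp(D) + (1)·1 = 0 ⇒ exp(D) = -1
  r1: exp(i) + (0)·1 = 0 ⇒ exp(i) = 0
Π_1 = D^-1 · ℓ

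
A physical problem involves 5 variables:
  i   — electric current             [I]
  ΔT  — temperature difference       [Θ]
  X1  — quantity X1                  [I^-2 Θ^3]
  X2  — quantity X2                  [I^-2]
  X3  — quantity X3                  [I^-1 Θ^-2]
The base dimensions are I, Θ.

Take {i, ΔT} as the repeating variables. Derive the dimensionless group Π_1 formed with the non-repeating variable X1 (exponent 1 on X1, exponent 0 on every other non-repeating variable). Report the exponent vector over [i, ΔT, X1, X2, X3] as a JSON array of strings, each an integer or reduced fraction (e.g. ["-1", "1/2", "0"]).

Exponent matrix [I,Θ] × [i,ΔT,X1,X2,X3]:
  I: [ 1  0 -2 -2 -1]
  Θ: [ 0  1  3  0 -2]
Row reduction gives pivot columns i,ΔT; rank = 2
Pivot set = {i,ΔT}, free = {X1,X2,X3}
RREF:
  r0: [   1    0   -2   -2   -1]
  r1: [   0    1    3    0   -2]
Fix exponent of X1 at 1, X2 at 0, X3 at 0; solve each RREF row for its pivot's exponent:
  r0: exp(i) + (-2)·1 = 0 ⇒ exp(i) = 2
  r1: exp(ΔT) + (3)·1 = 0 ⇒ exp(ΔT) = -3
Π_1 = i^2 · ΔT^-3 · X1

["2", "-3", "1", "0", "0"]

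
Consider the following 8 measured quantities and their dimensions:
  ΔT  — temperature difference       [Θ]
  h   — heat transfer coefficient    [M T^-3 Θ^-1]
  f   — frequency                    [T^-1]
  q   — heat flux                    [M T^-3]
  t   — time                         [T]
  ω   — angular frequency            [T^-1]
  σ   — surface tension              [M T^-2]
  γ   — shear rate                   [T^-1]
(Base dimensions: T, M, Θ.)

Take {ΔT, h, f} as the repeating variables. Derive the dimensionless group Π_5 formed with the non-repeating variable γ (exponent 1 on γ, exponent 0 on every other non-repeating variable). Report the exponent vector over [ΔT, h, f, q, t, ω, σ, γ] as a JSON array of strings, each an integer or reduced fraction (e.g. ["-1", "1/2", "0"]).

Write exponents as rows T,M,Θ / cols ΔT,h,f,q,t,ω,σ,γ:
  T: [ 0 -3 -1 -3  1 -1 -2 -1]
  M: [ 0  1  0  1  0  0  1  0]
  Θ: [ 1 -1  0  0  0  0  0  0]
Echelon form has 3 nonzero rows (pivots: ΔT,h,f)
Repeat: ΔT,h,f; free: q,t,ω,σ,γ
RREF:
  r0: [   1    0    0    1    0    0    1    0]
  r1: [   0    1    0    1    0    0    1    0]
  r2: [   0    0    1    0   -1    1   -1    1]
Fix exponent of γ at 1, q at 0, t at 0, ω at 0, σ at 0; solve each RREF row for its pivot's exponent:
  r0: exp(ΔT) + (0)·1 = 0 ⇒ exp(ΔT) = 0
  r1: exp(h) + (0)·1 = 0 ⇒ exp(h) = 0
  r2: exp(f) + (1)·1 = 0 ⇒ exp(f) = -1
Π_5 = f^-1 · γ

["0", "0", "-1", "0", "0", "0", "0", "1"]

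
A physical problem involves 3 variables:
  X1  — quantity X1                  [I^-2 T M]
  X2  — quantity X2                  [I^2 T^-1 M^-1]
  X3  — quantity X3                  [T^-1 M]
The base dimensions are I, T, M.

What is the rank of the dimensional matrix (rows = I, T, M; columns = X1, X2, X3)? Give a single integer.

2

Write exponents as rows I,T,M / cols X1,X2,X3:
  I: [-2  2  0]
  T: [ 1 -1 -1]
  M: [ 1 -1  1]
Echelon form has 2 nonzero rows (pivots: X1,X3)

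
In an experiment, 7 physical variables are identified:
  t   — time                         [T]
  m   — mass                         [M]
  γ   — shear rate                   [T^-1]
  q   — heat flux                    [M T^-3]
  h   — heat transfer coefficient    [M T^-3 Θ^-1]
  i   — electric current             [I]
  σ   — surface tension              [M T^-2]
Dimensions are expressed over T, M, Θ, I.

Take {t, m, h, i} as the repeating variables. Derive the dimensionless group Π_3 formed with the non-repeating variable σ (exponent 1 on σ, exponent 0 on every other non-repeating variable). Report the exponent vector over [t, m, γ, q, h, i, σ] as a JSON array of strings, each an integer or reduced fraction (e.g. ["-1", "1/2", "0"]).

Exponent matrix [T,M,Θ,I] × [t,m,γ,q,h,i,σ]:
  T: [ 1  0 -1 -3 -3  0 -2]
  M: [ 0  1  0  1  1  0  1]
  Θ: [ 0  0  0  0 -1  0  0]
  I: [ 0  0  0  0  0  1  0]
Echelon form has 4 nonzero rows (pivots: t,m,h,i)
Repeat: t,m,h,i; free: γ,q,σ
RREF:
  r0: [   1    0   -1   -3    0    0   -2]
  r1: [   0    1    0    1    0    0    1]
  r2: [   0    0    0    0    1    0    0]
  r3: [   0    0    0    0    0    1    0]
Fix exponent of σ at 1, γ at 0, q at 0; solve each RREF row for its pivot's exponent:
  r0: exp(t) + (-2)·1 = 0 ⇒ exp(t) = 2
  r1: exp(m) + (1)·1 = 0 ⇒ exp(m) = -1
  r2: exp(h) + (0)·1 = 0 ⇒ exp(h) = 0
  r3: exp(i) + (0)·1 = 0 ⇒ exp(i) = 0
Π_3 = t^2 · m^-1 · σ

["2", "-1", "0", "0", "0", "0", "1"]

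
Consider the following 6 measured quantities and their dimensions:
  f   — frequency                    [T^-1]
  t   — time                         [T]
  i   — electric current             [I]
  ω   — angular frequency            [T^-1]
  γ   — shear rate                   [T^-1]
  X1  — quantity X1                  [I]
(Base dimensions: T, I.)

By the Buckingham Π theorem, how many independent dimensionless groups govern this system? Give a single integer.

4

Write exponents as rows T,I / cols f,t,i,ω,γ,X1:
  T: [-1  1  0 -1 -1  0]
  I: [ 0  0  1  0  0  1]
Row reduction gives pivot columns f,i; rank = 2
n=6, r=2 ⇒ 4 dimensionless groups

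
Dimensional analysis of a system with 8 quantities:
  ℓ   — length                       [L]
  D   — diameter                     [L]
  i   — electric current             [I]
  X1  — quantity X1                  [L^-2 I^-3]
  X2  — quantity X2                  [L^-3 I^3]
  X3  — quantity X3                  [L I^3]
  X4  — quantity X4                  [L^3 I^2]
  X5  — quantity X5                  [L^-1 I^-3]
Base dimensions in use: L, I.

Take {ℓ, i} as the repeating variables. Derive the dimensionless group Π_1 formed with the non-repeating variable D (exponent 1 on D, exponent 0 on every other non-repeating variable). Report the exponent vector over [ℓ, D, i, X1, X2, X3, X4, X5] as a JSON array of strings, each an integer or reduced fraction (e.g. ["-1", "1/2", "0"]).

Exponent matrix [L,I] × [ℓ,D,i,X1,X2,X3,X4,X5]:
  L: [ 1  1  0 -2 -3  1  3 -1]
  I: [ 0  0  1 -3  3  3  2 -3]
Row reduction gives pivot columns ℓ,i; rank = 2
Repeat: ℓ,i; free: D,X1,X2,X3,X4,X5
RREF:
  r0: [   1    1    0   -2   -3    1    3   -1]
  r1: [   0    0    1   -3    3    3    2   -3]
Fix exponent of D at 1, X1 at 0, X2 at 0, X3 at 0, X4 at 0, X5 at 0; solve each RREF row for its pivot's exponent:
  r0: exp(ℓ) + (1)·1 = 0 ⇒ exp(ℓ) = -1
  r1: exp(i) + (0)·1 = 0 ⇒ exp(i) = 0
Π_1 = ℓ^-1 · D

["-1", "1", "0", "0", "0", "0", "0", "0"]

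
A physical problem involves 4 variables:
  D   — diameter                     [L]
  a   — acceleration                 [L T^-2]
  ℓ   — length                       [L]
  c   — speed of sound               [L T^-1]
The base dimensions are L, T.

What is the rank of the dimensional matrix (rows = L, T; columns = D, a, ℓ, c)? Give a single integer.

2

Exponent matrix [L,T] × [D,a,ℓ,c]:
  L: [ 1  1  1  1]
  T: [ 0 -2  0 -1]
RREF → pivots at {D,a} ⇒ r = 2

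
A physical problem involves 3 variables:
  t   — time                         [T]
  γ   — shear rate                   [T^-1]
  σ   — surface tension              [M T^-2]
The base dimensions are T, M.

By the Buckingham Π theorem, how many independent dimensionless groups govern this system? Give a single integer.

Dimensional matrix (T×M by t×γ×σ):
  T: [ 1 -1 -2]
  M: [ 0  0  1]
RREF → pivots at {t,σ} ⇒ r = 2
3 vars − rank 2 = 1 Π group

1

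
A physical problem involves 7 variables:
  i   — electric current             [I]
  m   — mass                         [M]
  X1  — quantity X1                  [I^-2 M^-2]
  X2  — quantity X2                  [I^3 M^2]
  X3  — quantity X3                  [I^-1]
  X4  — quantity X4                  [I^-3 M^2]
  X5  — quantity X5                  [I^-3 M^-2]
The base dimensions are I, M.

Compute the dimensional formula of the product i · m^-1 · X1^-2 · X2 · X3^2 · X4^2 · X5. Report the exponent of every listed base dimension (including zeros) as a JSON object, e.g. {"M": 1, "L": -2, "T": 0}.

{"I": -3, "M": 7}

Dimensional matrix (I×M by i×m×X1×X2×X3×X4×X5):
  I: [ 1  0 -2  3 -1 -3 -3]
  M: [ 0  1 -2  2  0  2 -2]
  [I]: (1)·1+(-1)·0+(-2)·-2+(1)·3+(2)·-1+(2)·-3+(1)·-3 = -3
  [M]: (1)·0+(-1)·1+(-2)·-2+(1)·2+(2)·0+(2)·2+(1)·-2 = 7
⇒ I^-3 M^7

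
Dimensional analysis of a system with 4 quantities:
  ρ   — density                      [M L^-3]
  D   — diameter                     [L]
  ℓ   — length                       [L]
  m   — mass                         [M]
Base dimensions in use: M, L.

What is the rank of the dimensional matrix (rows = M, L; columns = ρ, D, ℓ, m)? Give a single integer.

2

Exponent matrix [M,L] × [ρ,D,ℓ,m]:
  M: [ 1  0  0  1]
  L: [-3  1  1  0]
RREF → pivots at {ρ,D} ⇒ r = 2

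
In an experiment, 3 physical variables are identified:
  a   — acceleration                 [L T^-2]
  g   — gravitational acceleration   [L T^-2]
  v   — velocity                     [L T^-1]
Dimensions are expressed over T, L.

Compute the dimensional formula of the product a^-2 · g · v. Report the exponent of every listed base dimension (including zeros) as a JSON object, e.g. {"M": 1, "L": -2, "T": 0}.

Write exponents as rows T,L / cols a,g,v:
  T: [-2 -2 -1]
  L: [ 1  1  1]
  [T]: (-2)·-2+(1)·-2+(1)·-1 = 1
  [L]: (-2)·1+(1)·1+(1)·1 = 0
⇒ T

{"T": 1, "L": 0}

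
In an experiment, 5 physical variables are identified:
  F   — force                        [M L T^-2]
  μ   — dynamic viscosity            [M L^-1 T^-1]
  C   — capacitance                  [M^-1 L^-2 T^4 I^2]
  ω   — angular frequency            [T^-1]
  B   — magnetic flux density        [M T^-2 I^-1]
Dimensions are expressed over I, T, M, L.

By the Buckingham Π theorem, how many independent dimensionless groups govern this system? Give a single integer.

1

Dimensional matrix (I×T×M×L by F×μ×C×ω×B):
  I: [ 0  0  2  0 -1]
  T: [-2 -1  4 -1 -2]
  M: [ 1  1 -1  0  1]
  L: [ 1 -1 -2  0  0]
Row reduction gives pivot columns F,μ,C,ω; rank = 4
Π count = n − r = 5 − 4 = 1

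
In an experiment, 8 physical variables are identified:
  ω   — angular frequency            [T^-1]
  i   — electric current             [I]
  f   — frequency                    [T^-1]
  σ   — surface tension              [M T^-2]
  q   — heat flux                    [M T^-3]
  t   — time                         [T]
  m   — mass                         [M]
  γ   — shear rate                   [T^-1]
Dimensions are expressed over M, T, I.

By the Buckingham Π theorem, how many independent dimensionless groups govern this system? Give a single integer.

5

Write exponents as rows M,T,I / cols ω,i,f,σ,q,t,m,γ:
  M: [ 0  0  0  1  1  0  1  0]
  T: [-1  0 -1 -2 -3  1  0 -1]
  I: [ 0  1  0  0  0  0  0  0]
RREF → pivots at {ω,i,σ} ⇒ r = 3
n=8, r=3 ⇒ 5 dimensionless groups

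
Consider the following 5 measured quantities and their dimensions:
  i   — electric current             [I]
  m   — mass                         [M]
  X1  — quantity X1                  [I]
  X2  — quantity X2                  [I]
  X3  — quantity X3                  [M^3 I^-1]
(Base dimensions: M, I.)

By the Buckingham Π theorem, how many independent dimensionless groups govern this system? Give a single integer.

Write exponents as rows M,I / cols i,m,X1,X2,X3:
  M: [ 0  1  0  0  3]
  I: [ 1  0  1  1 -1]
Row reduction gives pivot columns i,m; rank = 2
n=5, r=2 ⇒ 3 dimensionless groups

3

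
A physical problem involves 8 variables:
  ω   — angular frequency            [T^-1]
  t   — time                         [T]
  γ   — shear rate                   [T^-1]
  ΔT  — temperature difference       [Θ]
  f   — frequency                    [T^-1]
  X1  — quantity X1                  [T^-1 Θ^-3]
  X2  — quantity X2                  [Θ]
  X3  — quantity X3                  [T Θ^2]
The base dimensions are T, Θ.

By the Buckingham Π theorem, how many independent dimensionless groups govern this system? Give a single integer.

Dimensional matrix (T×Θ by ω×t×γ×ΔT×f×X1×X2×X3):
  T: [-1  1 -1  0 -1 -1  0  1]
  Θ: [ 0  0  0  1  0 -3  1  2]
Echelon form has 2 nonzero rows (pivots: ω,ΔT)
8 vars − rank 2 = 6 Π groups

6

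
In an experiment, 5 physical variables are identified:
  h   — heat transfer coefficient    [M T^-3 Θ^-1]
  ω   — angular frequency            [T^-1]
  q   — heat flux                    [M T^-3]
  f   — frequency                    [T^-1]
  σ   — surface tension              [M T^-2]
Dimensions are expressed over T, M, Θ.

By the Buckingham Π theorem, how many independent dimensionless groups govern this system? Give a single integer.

Dimensional matrix (T×M×Θ by h×ω×q×f×σ):
  T: [-3 -1 -3 -1 -2]
  M: [ 1  0  1  0  1]
  Θ: [-1  0  0  0  0]
Echelon form has 3 nonzero rows (pivots: h,ω,q)
Π count = n − r = 5 − 3 = 2

2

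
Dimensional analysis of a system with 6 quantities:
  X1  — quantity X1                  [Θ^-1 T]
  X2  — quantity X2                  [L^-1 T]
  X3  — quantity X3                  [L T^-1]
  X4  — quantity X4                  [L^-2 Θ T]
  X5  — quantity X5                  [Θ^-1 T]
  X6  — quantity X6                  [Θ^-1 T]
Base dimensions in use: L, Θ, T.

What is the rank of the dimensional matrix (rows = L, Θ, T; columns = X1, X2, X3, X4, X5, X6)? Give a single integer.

Dimensional matrix (L×Θ×T by X1×X2×X3×X4×X5×X6):
  L: [ 0 -1  1 -2  0  0]
  Θ: [-1  0  0  1 -1 -1]
  T: [ 1  1 -1  1  1  1]
RREF → pivots at {X1,X2} ⇒ r = 2

2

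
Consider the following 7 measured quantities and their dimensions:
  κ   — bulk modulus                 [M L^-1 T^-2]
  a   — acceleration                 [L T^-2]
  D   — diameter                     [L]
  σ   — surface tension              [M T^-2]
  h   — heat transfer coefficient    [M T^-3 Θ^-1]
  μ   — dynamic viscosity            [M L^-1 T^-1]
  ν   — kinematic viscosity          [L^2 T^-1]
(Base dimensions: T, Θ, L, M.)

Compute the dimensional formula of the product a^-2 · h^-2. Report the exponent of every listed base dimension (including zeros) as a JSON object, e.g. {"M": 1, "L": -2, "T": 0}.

{"T": 10, "Θ": 2, "L": -2, "M": -2}

Dimensional matrix (T×Θ×L×M by κ×a×D×σ×h×μ×ν):
  T: [-2 -2  0 -2 -3 -1 -1]
  Θ: [ 0  0  0  0 -1  0  0]
  L: [-1  1  1  0  0 -1  2]
  M: [ 1  0  0  1  1  1  0]
  [T]: (-2)·-2+(-2)·-3 = 10
  [Θ]: (-2)·0+(-2)·-1 = 2
  [L]: (-2)·1+(-2)·0 = -2
  [M]: (-2)·0+(-2)·1 = -2
⇒ T^10 Θ^2 L^-2 M^-2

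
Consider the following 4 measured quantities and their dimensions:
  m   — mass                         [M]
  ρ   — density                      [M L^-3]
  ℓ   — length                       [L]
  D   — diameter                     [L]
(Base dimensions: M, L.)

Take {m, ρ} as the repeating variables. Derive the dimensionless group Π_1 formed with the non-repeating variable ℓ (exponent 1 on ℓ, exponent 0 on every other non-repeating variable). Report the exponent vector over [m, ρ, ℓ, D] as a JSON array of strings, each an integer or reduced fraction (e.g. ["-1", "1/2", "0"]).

Dimensional matrix (M×L by m×ρ×ℓ×D):
  M: [ 1  1  0  0]
  L: [ 0 -3  1  1]
RREF → pivots at {m,ρ} ⇒ r = 2
Repeat: m,ρ; free: ℓ,D
RREF:
  r0: [   1    0  1/3  1/3]
  r1: [   0    1 -1/3 -1/3]
Fix exponent of ℓ at 1, D at 0; solve each RREF row for its pivot's exponent:
  r0: exp(m) + (1/3)·1 = 0 ⇒ exp(m) = -1/3
  r1: exp(ρ) + (-1/3)·1 = 0 ⇒ exp(ρ) = 1/3
Π_1 = m^(-1/3) · ρ^(1/3) · ℓ

["-1/3", "1/3", "1", "0"]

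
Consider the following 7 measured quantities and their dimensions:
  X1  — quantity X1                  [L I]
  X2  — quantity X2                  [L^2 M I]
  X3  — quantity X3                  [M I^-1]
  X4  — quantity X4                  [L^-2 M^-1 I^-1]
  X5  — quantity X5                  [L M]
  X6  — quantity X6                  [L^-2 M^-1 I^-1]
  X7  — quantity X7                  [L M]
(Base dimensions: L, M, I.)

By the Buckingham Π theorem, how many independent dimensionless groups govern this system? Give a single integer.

Dimensional matrix (L×M×I by X1×X2×X3×X4×X5×X6×X7):
  L: [ 1  2  0 -2  1 -2  1]
  M: [ 0  1  1 -1  1 -1  1]
  I: [ 1  1 -1 -1  0 -1  0]
Row reduction gives pivot columns X1,X2; rank = 2
n=7, r=2 ⇒ 5 dimensionless groups

5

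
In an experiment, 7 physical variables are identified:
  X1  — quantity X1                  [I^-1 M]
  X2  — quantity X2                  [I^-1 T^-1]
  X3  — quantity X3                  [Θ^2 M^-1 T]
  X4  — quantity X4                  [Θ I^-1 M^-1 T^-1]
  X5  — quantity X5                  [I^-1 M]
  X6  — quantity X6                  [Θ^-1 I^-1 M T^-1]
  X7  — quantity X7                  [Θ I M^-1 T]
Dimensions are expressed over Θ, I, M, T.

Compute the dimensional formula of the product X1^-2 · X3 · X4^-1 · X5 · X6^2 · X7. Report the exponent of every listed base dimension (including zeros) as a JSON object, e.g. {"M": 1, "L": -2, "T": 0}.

Dimensional matrix (Θ×I×M×T by X1×X2×X3×X4×X5×X6×X7):
  Θ: [ 0  0  2  1  0 -1  1]
  I: [-1 -1  0 -1 -1 -1  1]
  M: [ 1  0 -1 -1  1  1 -1]
  T: [ 0 -1  1 -1  0 -1  1]
  [Θ]: (-2)·0+(1)·2+(-1)·1+(1)·0+(2)·-1+(1)·1 = 0
  [I]: (-2)·-1+(1)·0+(-1)·-1+(1)·-1+(2)·-1+(1)·1 = 1
  [M]: (-2)·1+(1)·-1+(-1)·-1+(1)·1+(2)·1+(1)·-1 = 0
  [T]: (-2)·0+(1)·1+(-1)·-1+(1)·0+(2)·-1+(1)·1 = 1
⇒ I T

{"Θ": 0, "I": 1, "M": 0, "T": 1}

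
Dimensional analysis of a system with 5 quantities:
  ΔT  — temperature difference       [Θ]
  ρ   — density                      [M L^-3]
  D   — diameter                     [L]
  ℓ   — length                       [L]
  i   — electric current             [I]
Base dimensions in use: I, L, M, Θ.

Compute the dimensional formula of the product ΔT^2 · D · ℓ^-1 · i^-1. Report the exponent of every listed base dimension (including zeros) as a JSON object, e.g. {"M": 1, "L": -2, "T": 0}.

Dimensional matrix (I×L×M×Θ by ΔT×ρ×D×ℓ×i):
  I: [ 0  0  0  0  1]
  L: [ 0 -3  1  1  0]
  M: [ 0  1  0  0  0]
  Θ: [ 1  0  0  0  0]
  [I]: (2)·0+(1)·0+(-1)·0+(-1)·1 = -1
  [L]: (2)·0+(1)·1+(-1)·1+(-1)·0 = 0
  [M]: (2)·0+(1)·0+(-1)·0+(-1)·0 = 0
  [Θ]: (2)·1+(1)·0+(-1)·0+(-1)·0 = 2
⇒ I^-1 Θ^2

{"I": -1, "L": 0, "M": 0, "Θ": 2}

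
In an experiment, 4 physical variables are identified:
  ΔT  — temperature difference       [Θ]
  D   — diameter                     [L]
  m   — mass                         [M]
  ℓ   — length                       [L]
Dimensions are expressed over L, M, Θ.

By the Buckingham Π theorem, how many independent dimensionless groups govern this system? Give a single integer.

Write exponents as rows L,M,Θ / cols ΔT,D,m,ℓ:
  L: [ 0  1  0  1]
  M: [ 0  0  1  0]
  Θ: [ 1  0  0  0]
Row reduction gives pivot columns ΔT,D,m; rank = 3
4 vars − rank 3 = 1 Π group

1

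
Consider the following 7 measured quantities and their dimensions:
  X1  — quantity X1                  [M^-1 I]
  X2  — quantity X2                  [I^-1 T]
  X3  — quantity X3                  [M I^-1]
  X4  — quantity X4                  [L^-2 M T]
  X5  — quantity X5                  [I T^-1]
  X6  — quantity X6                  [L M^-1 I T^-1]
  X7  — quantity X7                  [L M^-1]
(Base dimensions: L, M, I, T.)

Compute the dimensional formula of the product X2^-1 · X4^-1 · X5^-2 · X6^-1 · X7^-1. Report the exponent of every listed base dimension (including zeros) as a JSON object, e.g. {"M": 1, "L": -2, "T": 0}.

{"L": 0, "M": 1, "I": -2, "T": 1}

Exponent matrix [L,M,I,T] × [X1,X2,X3,X4,X5,X6,X7]:
  L: [ 0  0  0 -2  0  1  1]
  M: [-1  0  1  1  0 -1 -1]
  I: [ 1 -1 -1  0  1  1  0]
  T: [ 0  1  0  1 -1 -1  0]
  [L]: (-1)·0+(-1)·-2+(-2)·0+(-1)·1+(-1)·1 = 0
  [M]: (-1)·0+(-1)·1+(-2)·0+(-1)·-1+(-1)·-1 = 1
  [I]: (-1)·-1+(-1)·0+(-2)·1+(-1)·1+(-1)·0 = -2
  [T]: (-1)·1+(-1)·1+(-2)·-1+(-1)·-1+(-1)·0 = 1
⇒ M I^-2 T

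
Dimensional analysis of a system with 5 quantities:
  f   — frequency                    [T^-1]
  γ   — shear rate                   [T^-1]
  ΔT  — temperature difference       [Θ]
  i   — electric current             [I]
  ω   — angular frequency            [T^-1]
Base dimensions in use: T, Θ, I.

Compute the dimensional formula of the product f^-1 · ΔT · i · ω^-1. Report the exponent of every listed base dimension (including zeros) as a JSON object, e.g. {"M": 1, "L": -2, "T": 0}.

Dimensional matrix (T×Θ×I by f×γ×ΔT×i×ω):
  T: [-1 -1  0  0 -1]
  Θ: [ 0  0  1  0  0]
  I: [ 0  0  0  1  0]
  [T]: (-1)·-1+(1)·0+(1)·0+(-1)·-1 = 2
  [Θ]: (-1)·0+(1)·1+(1)·0+(-1)·0 = 1
  [I]: (-1)·0+(1)·0+(1)·1+(-1)·0 = 1
⇒ T^2 Θ I

{"T": 2, "Θ": 1, "I": 1}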